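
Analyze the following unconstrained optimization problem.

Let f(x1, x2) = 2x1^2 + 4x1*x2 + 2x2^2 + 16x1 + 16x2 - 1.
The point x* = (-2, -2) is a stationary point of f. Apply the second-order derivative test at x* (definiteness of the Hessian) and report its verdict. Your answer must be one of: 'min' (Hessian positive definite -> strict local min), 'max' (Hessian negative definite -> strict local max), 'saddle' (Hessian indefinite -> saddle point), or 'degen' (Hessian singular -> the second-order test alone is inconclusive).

Compute the Hessian H = grad^2 f:
  H = [[4, 4], [4, 4]]
Verify stationarity: grad f(x*) = H x* + g = (0, 0).
Eigenvalues of H: 0, 8.
H has a zero eigenvalue (singular; positive semidefinite but not definite), so H is neither positive definite, negative definite, nor indefinite. The second-order test alone is inconclusive -> degen.
(Indeed, f is constant along the null direction of H through x*, so x* is not a strict local extremum.)

degen


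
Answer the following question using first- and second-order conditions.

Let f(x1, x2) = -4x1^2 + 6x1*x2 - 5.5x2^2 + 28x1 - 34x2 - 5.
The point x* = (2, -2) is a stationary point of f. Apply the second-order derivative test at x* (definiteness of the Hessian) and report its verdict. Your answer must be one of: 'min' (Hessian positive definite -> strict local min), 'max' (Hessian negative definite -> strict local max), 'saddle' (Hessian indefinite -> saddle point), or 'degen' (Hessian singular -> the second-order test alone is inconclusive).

Compute the Hessian H = grad^2 f:
  H = [[-8, 6], [6, -11]]
Verify stationarity: grad f(x*) = H x* + g = (0, 0).
Eigenvalues of H: -15.6847, -3.3153.
Both eigenvalues < 0, so H is negative definite -> x* is a strict local max.

max


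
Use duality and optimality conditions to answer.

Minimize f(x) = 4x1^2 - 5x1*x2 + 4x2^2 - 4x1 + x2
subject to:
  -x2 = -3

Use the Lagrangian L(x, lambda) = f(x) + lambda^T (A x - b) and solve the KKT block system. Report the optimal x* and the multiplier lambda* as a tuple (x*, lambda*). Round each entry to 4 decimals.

Form the Lagrangian:
  L(x, lambda) = (1/2) x^T Q x + c^T x + lambda^T (A x - b)
Stationarity (grad_x L = 0): Q x + c + A^T lambda = 0.
Primal feasibility: A x = b.

This gives the KKT block system:
  [ Q   A^T ] [ x     ]   [-c ]
  [ A    0  ] [ lambda ] = [ b ]

Solving the linear system:
  x*      = (2.375, 3)
  lambda* = (13.125)
  f(x*)   = 16.4375

x* = (2.375, 3), lambda* = (13.125)


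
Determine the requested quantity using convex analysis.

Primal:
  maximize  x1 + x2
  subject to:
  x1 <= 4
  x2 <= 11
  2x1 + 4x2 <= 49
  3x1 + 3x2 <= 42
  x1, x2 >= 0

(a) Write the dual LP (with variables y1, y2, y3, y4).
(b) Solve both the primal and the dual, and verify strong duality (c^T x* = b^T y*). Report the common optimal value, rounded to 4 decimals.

The standard primal-dual pair for 'max c^T x s.t. A x <= b, x >= 0' is:
  Dual:  min b^T y  s.t.  A^T y >= c,  y >= 0.

So the dual LP is:
  minimize  4y1 + 11y2 + 49y3 + 42y4
  subject to:
    y1 + 2y3 + 3y4 >= 1
    y2 + 4y3 + 3y4 >= 1
    y1, y2, y3, y4 >= 0

Solving the primal: x* = (4, 10).
  primal value c^T x* = 14.
Solving the dual: y* = (0, 0, 0, 0.3333).
  dual value b^T y* = 14.
Strong duality: c^T x* = b^T y*. Confirmed.

14


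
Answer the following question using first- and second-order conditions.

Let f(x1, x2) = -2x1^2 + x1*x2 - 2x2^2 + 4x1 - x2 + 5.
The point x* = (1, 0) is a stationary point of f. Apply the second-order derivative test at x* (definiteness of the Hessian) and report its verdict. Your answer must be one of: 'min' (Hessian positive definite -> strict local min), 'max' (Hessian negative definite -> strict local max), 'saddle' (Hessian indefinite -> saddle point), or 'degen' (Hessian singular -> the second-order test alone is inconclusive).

Compute the Hessian H = grad^2 f:
  H = [[-4, 1], [1, -4]]
Verify stationarity: grad f(x*) = H x* + g = (0, 0).
Eigenvalues of H: -5, -3.
Both eigenvalues < 0, so H is negative definite -> x* is a strict local max.

max


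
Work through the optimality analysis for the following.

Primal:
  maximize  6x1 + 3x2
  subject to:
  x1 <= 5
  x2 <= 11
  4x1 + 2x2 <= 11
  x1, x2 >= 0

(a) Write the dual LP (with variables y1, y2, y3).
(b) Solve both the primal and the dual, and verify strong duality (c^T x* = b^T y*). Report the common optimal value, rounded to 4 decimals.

The standard primal-dual pair for 'max c^T x s.t. A x <= b, x >= 0' is:
  Dual:  min b^T y  s.t.  A^T y >= c,  y >= 0.

So the dual LP is:
  minimize  5y1 + 11y2 + 11y3
  subject to:
    y1 + 4y3 >= 6
    y2 + 2y3 >= 3
    y1, y2, y3 >= 0

Solving the primal: x* = (2.75, 0).
  primal value c^T x* = 16.5.
Solving the dual: y* = (0, 0, 1.5).
  dual value b^T y* = 16.5.
Strong duality: c^T x* = b^T y*. Confirmed.

16.5


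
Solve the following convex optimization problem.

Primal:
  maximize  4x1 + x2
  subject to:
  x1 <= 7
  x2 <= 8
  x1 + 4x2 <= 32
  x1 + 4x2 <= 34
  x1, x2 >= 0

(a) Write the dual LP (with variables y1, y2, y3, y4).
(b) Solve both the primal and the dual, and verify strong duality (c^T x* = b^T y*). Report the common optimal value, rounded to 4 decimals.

The standard primal-dual pair for 'max c^T x s.t. A x <= b, x >= 0' is:
  Dual:  min b^T y  s.t.  A^T y >= c,  y >= 0.

So the dual LP is:
  minimize  7y1 + 8y2 + 32y3 + 34y4
  subject to:
    y1 + y3 + y4 >= 4
    y2 + 4y3 + 4y4 >= 1
    y1, y2, y3, y4 >= 0

Solving the primal: x* = (7, 6.25).
  primal value c^T x* = 34.25.
Solving the dual: y* = (3.75, 0, 0.25, 0).
  dual value b^T y* = 34.25.
Strong duality: c^T x* = b^T y*. Confirmed.

34.25


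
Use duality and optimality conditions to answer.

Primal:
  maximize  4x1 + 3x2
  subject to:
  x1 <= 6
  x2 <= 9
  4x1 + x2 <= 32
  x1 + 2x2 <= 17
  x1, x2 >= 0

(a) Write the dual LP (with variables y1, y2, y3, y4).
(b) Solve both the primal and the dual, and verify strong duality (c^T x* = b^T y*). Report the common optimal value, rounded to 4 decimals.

The standard primal-dual pair for 'max c^T x s.t. A x <= b, x >= 0' is:
  Dual:  min b^T y  s.t.  A^T y >= c,  y >= 0.

So the dual LP is:
  minimize  6y1 + 9y2 + 32y3 + 17y4
  subject to:
    y1 + 4y3 + y4 >= 4
    y2 + y3 + 2y4 >= 3
    y1, y2, y3, y4 >= 0

Solving the primal: x* = (6, 5.5).
  primal value c^T x* = 40.5.
Solving the dual: y* = (2.5, 0, 0, 1.5).
  dual value b^T y* = 40.5.
Strong duality: c^T x* = b^T y*. Confirmed.

40.5


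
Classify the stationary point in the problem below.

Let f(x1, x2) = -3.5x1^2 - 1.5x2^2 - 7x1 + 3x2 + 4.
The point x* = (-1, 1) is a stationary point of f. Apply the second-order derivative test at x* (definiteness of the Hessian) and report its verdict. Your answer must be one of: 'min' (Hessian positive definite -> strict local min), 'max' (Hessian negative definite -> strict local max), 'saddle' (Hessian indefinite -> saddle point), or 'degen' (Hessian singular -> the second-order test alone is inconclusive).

Compute the Hessian H = grad^2 f:
  H = [[-7, 0], [0, -3]]
Verify stationarity: grad f(x*) = H x* + g = (0, 0).
Eigenvalues of H: -7, -3.
Both eigenvalues < 0, so H is negative definite -> x* is a strict local max.

max


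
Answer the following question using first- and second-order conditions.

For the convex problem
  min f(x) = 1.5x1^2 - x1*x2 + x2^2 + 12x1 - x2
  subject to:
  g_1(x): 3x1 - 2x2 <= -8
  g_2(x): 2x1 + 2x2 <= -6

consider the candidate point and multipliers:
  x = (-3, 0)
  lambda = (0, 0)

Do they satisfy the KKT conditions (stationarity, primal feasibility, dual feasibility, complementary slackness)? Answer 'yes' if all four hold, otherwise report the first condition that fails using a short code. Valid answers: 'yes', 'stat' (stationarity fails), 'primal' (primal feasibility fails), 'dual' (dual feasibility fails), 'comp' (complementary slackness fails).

Gradient of f: grad f(x) = Q x + c = (3, 2)
Constraint values g_i(x) = a_i^T x - b_i:
  g_1((-3, 0)) = -1
  g_2((-3, 0)) = 0
Stationarity residual: grad f(x) + sum_i lambda_i a_i = (3, 2)
  -> stationarity FAILS
Primal feasibility (all g_i <= 0): OK
Dual feasibility (all lambda_i >= 0): OK
Complementary slackness (lambda_i * g_i(x) = 0 for all i): OK

Verdict: the first failing condition is stationarity -> stat.

stat


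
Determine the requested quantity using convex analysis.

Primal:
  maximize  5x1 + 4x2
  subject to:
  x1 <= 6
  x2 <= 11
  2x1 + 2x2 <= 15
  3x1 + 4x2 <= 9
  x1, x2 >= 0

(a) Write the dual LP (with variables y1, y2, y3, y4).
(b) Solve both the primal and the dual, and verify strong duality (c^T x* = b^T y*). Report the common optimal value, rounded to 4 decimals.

The standard primal-dual pair for 'max c^T x s.t. A x <= b, x >= 0' is:
  Dual:  min b^T y  s.t.  A^T y >= c,  y >= 0.

So the dual LP is:
  minimize  6y1 + 11y2 + 15y3 + 9y4
  subject to:
    y1 + 2y3 + 3y4 >= 5
    y2 + 2y3 + 4y4 >= 4
    y1, y2, y3, y4 >= 0

Solving the primal: x* = (3, 0).
  primal value c^T x* = 15.
Solving the dual: y* = (0, 0, 0, 1.6667).
  dual value b^T y* = 15.
Strong duality: c^T x* = b^T y*. Confirmed.

15


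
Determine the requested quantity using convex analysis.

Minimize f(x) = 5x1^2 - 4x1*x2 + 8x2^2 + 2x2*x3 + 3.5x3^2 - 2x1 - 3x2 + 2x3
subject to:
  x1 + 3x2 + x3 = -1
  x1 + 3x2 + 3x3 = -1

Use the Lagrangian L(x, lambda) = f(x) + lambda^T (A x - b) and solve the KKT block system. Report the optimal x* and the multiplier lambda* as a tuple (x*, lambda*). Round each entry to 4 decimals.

Form the Lagrangian:
  L(x, lambda) = (1/2) x^T Q x + c^T x + lambda^T (A x - b)
Stationarity (grad_x L = 0): Q x + c + A^T lambda = 0.
Primal feasibility: A x = b.

This gives the KKT block system:
  [ Q   A^T ] [ x     ]   [-c ]
  [ A    0  ] [ lambda ] = [ b ]

Solving the linear system:
  x*      = (-0.1462, -0.2846, 0)
  lambda* = (4.2, -1.8769)
  f(x*)   = 1.7346

x* = (-0.1462, -0.2846, 0), lambda* = (4.2, -1.8769)


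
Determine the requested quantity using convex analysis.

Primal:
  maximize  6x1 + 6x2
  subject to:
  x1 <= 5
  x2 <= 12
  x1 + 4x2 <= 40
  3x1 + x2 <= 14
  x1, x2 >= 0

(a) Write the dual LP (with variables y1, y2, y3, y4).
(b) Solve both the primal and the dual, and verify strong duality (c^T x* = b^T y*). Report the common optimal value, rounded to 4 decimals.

The standard primal-dual pair for 'max c^T x s.t. A x <= b, x >= 0' is:
  Dual:  min b^T y  s.t.  A^T y >= c,  y >= 0.

So the dual LP is:
  minimize  5y1 + 12y2 + 40y3 + 14y4
  subject to:
    y1 + y3 + 3y4 >= 6
    y2 + 4y3 + y4 >= 6
    y1, y2, y3, y4 >= 0

Solving the primal: x* = (1.4545, 9.6364).
  primal value c^T x* = 66.5455.
Solving the dual: y* = (0, 0, 1.0909, 1.6364).
  dual value b^T y* = 66.5455.
Strong duality: c^T x* = b^T y*. Confirmed.

66.5455


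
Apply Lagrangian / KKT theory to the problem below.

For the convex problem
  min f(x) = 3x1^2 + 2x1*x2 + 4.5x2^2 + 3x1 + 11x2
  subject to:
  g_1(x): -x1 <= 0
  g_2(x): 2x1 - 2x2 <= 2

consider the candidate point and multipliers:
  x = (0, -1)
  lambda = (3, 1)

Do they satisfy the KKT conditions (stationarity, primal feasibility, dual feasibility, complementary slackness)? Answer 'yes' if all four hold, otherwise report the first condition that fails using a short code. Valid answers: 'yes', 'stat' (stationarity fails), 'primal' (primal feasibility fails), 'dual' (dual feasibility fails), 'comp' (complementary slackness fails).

Gradient of f: grad f(x) = Q x + c = (1, 2)
Constraint values g_i(x) = a_i^T x - b_i:
  g_1((0, -1)) = 0
  g_2((0, -1)) = 0
Stationarity residual: grad f(x) + sum_i lambda_i a_i = (0, 0)
  -> stationarity OK
Primal feasibility (all g_i <= 0): OK
Dual feasibility (all lambda_i >= 0): OK
Complementary slackness (lambda_i * g_i(x) = 0 for all i): OK

Verdict: yes, KKT holds.

yes


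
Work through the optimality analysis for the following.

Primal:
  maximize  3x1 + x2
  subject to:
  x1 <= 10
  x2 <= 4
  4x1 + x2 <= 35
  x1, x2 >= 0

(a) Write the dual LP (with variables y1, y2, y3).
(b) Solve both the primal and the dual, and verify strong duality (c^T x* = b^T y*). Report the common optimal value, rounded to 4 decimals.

The standard primal-dual pair for 'max c^T x s.t. A x <= b, x >= 0' is:
  Dual:  min b^T y  s.t.  A^T y >= c,  y >= 0.

So the dual LP is:
  minimize  10y1 + 4y2 + 35y3
  subject to:
    y1 + 4y3 >= 3
    y2 + y3 >= 1
    y1, y2, y3 >= 0

Solving the primal: x* = (7.75, 4).
  primal value c^T x* = 27.25.
Solving the dual: y* = (0, 0.25, 0.75).
  dual value b^T y* = 27.25.
Strong duality: c^T x* = b^T y*. Confirmed.

27.25


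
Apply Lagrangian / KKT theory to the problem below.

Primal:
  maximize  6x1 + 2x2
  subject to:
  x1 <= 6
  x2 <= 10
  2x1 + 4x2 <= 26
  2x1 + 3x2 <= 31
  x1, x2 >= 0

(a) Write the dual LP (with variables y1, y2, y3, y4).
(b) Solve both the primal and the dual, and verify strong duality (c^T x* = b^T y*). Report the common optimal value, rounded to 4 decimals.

The standard primal-dual pair for 'max c^T x s.t. A x <= b, x >= 0' is:
  Dual:  min b^T y  s.t.  A^T y >= c,  y >= 0.

So the dual LP is:
  minimize  6y1 + 10y2 + 26y3 + 31y4
  subject to:
    y1 + 2y3 + 2y4 >= 6
    y2 + 4y3 + 3y4 >= 2
    y1, y2, y3, y4 >= 0

Solving the primal: x* = (6, 3.5).
  primal value c^T x* = 43.
Solving the dual: y* = (5, 0, 0.5, 0).
  dual value b^T y* = 43.
Strong duality: c^T x* = b^T y*. Confirmed.

43


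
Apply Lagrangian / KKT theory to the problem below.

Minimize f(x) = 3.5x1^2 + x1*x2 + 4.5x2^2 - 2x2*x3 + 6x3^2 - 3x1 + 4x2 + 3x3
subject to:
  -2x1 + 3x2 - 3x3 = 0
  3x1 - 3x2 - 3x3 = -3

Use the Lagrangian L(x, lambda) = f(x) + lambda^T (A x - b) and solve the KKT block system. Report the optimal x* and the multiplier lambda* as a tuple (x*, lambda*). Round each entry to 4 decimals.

Form the Lagrangian:
  L(x, lambda) = (1/2) x^T Q x + c^T x + lambda^T (A x - b)
Stationarity (grad_x L = 0): Q x + c + A^T lambda = 0.
Primal feasibility: A x = b.

This gives the KKT block system:
  [ Q   A^T ] [ x     ]   [-c ]
  [ A    0  ] [ lambda ] = [ b ]

Solving the linear system:
  x*      = (-0.3459, 0.2117, 0.4423)
  lambda* = (0.535, 2.0933)
  f(x*)   = 4.7457

x* = (-0.3459, 0.2117, 0.4423), lambda* = (0.535, 2.0933)


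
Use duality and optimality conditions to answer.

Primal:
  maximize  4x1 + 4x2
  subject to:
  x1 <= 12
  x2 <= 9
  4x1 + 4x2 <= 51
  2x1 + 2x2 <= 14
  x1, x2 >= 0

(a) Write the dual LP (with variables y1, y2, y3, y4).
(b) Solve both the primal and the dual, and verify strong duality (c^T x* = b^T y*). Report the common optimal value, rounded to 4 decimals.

The standard primal-dual pair for 'max c^T x s.t. A x <= b, x >= 0' is:
  Dual:  min b^T y  s.t.  A^T y >= c,  y >= 0.

So the dual LP is:
  minimize  12y1 + 9y2 + 51y3 + 14y4
  subject to:
    y1 + 4y3 + 2y4 >= 4
    y2 + 4y3 + 2y4 >= 4
    y1, y2, y3, y4 >= 0

Solving the primal: x* = (7, 0).
  primal value c^T x* = 28.
Solving the dual: y* = (0, 0, 0, 2).
  dual value b^T y* = 28.
Strong duality: c^T x* = b^T y*. Confirmed.

28


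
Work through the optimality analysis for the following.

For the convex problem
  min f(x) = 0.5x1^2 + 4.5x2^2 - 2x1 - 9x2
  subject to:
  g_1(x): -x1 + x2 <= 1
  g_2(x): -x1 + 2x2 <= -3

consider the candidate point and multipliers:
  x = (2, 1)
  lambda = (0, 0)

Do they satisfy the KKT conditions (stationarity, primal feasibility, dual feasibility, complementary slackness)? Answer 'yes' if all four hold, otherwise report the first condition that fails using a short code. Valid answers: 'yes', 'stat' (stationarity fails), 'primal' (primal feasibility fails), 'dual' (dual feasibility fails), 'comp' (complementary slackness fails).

Gradient of f: grad f(x) = Q x + c = (0, 0)
Constraint values g_i(x) = a_i^T x - b_i:
  g_1((2, 1)) = -2
  g_2((2, 1)) = 3
Stationarity residual: grad f(x) + sum_i lambda_i a_i = (0, 0)
  -> stationarity OK
Primal feasibility (all g_i <= 0): FAILS
Dual feasibility (all lambda_i >= 0): OK
Complementary slackness (lambda_i * g_i(x) = 0 for all i): OK

Verdict: the first failing condition is primal_feasibility -> primal.

primal


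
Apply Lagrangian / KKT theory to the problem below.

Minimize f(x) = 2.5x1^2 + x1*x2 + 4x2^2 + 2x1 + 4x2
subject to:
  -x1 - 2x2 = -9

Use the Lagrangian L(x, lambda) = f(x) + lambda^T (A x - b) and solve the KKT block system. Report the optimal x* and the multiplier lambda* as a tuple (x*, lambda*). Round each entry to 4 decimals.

Form the Lagrangian:
  L(x, lambda) = (1/2) x^T Q x + c^T x + lambda^T (A x - b)
Stationarity (grad_x L = 0): Q x + c + A^T lambda = 0.
Primal feasibility: A x = b.

This gives the KKT block system:
  [ Q   A^T ] [ x     ]   [-c ]
  [ A    0  ] [ lambda ] = [ b ]

Solving the linear system:
  x*      = (2.25, 3.375)
  lambda* = (16.625)
  f(x*)   = 83.8125

x* = (2.25, 3.375), lambda* = (16.625)


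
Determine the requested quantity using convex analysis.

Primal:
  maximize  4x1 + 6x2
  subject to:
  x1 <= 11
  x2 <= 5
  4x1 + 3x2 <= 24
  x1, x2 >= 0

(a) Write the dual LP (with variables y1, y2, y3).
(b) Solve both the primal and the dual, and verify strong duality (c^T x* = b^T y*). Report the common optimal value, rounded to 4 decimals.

The standard primal-dual pair for 'max c^T x s.t. A x <= b, x >= 0' is:
  Dual:  min b^T y  s.t.  A^T y >= c,  y >= 0.

So the dual LP is:
  minimize  11y1 + 5y2 + 24y3
  subject to:
    y1 + 4y3 >= 4
    y2 + 3y3 >= 6
    y1, y2, y3 >= 0

Solving the primal: x* = (2.25, 5).
  primal value c^T x* = 39.
Solving the dual: y* = (0, 3, 1).
  dual value b^T y* = 39.
Strong duality: c^T x* = b^T y*. Confirmed.

39


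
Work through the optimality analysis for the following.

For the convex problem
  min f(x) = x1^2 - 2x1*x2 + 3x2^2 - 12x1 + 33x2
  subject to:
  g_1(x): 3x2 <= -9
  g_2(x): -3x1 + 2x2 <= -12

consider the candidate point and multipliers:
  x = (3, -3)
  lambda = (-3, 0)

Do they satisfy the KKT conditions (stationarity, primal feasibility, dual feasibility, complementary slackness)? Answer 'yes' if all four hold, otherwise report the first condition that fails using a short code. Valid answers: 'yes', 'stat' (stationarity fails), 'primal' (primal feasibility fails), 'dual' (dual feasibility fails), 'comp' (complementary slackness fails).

Gradient of f: grad f(x) = Q x + c = (0, 9)
Constraint values g_i(x) = a_i^T x - b_i:
  g_1((3, -3)) = 0
  g_2((3, -3)) = -3
Stationarity residual: grad f(x) + sum_i lambda_i a_i = (0, 0)
  -> stationarity OK
Primal feasibility (all g_i <= 0): OK
Dual feasibility (all lambda_i >= 0): FAILS
Complementary slackness (lambda_i * g_i(x) = 0 for all i): OK

Verdict: the first failing condition is dual_feasibility -> dual.

dual


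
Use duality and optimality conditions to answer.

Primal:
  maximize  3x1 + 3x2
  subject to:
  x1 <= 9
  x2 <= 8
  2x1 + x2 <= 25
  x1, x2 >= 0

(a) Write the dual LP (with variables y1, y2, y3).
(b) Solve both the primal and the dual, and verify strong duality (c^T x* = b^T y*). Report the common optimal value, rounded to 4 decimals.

The standard primal-dual pair for 'max c^T x s.t. A x <= b, x >= 0' is:
  Dual:  min b^T y  s.t.  A^T y >= c,  y >= 0.

So the dual LP is:
  minimize  9y1 + 8y2 + 25y3
  subject to:
    y1 + 2y3 >= 3
    y2 + y3 >= 3
    y1, y2, y3 >= 0

Solving the primal: x* = (8.5, 8).
  primal value c^T x* = 49.5.
Solving the dual: y* = (0, 1.5, 1.5).
  dual value b^T y* = 49.5.
Strong duality: c^T x* = b^T y*. Confirmed.

49.5


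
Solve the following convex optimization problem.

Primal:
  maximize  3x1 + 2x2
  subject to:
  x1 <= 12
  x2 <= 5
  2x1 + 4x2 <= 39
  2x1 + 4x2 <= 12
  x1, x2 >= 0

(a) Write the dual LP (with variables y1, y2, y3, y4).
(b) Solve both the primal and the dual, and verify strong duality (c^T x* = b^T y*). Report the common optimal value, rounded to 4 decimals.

The standard primal-dual pair for 'max c^T x s.t. A x <= b, x >= 0' is:
  Dual:  min b^T y  s.t.  A^T y >= c,  y >= 0.

So the dual LP is:
  minimize  12y1 + 5y2 + 39y3 + 12y4
  subject to:
    y1 + 2y3 + 2y4 >= 3
    y2 + 4y3 + 4y4 >= 2
    y1, y2, y3, y4 >= 0

Solving the primal: x* = (6, 0).
  primal value c^T x* = 18.
Solving the dual: y* = (0, 0, 0, 1.5).
  dual value b^T y* = 18.
Strong duality: c^T x* = b^T y*. Confirmed.

18


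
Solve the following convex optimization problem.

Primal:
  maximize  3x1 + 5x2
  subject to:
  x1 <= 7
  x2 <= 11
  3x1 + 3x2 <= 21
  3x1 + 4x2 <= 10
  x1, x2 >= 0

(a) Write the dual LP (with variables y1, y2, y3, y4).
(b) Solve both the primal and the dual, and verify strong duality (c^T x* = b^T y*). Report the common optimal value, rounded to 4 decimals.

The standard primal-dual pair for 'max c^T x s.t. A x <= b, x >= 0' is:
  Dual:  min b^T y  s.t.  A^T y >= c,  y >= 0.

So the dual LP is:
  minimize  7y1 + 11y2 + 21y3 + 10y4
  subject to:
    y1 + 3y3 + 3y4 >= 3
    y2 + 3y3 + 4y4 >= 5
    y1, y2, y3, y4 >= 0

Solving the primal: x* = (0, 2.5).
  primal value c^T x* = 12.5.
Solving the dual: y* = (0, 0, 0, 1.25).
  dual value b^T y* = 12.5.
Strong duality: c^T x* = b^T y*. Confirmed.

12.5


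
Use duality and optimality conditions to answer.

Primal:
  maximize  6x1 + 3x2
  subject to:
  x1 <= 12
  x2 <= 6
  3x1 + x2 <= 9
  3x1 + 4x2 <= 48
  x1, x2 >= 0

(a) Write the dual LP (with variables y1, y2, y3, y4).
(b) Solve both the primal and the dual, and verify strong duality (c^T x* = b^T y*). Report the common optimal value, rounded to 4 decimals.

The standard primal-dual pair for 'max c^T x s.t. A x <= b, x >= 0' is:
  Dual:  min b^T y  s.t.  A^T y >= c,  y >= 0.

So the dual LP is:
  minimize  12y1 + 6y2 + 9y3 + 48y4
  subject to:
    y1 + 3y3 + 3y4 >= 6
    y2 + y3 + 4y4 >= 3
    y1, y2, y3, y4 >= 0

Solving the primal: x* = (1, 6).
  primal value c^T x* = 24.
Solving the dual: y* = (0, 1, 2, 0).
  dual value b^T y* = 24.
Strong duality: c^T x* = b^T y*. Confirmed.

24


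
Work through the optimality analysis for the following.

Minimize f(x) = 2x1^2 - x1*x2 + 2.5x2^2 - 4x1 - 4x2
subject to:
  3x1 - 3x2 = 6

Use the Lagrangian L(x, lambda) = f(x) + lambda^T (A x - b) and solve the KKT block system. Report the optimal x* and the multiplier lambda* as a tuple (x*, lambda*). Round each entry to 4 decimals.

Form the Lagrangian:
  L(x, lambda) = (1/2) x^T Q x + c^T x + lambda^T (A x - b)
Stationarity (grad_x L = 0): Q x + c + A^T lambda = 0.
Primal feasibility: A x = b.

This gives the KKT block system:
  [ Q   A^T ] [ x     ]   [-c ]
  [ A    0  ] [ lambda ] = [ b ]

Solving the linear system:
  x*      = (2.2857, 0.2857)
  lambda* = (-1.619)
  f(x*)   = -0.2857

x* = (2.2857, 0.2857), lambda* = (-1.619)


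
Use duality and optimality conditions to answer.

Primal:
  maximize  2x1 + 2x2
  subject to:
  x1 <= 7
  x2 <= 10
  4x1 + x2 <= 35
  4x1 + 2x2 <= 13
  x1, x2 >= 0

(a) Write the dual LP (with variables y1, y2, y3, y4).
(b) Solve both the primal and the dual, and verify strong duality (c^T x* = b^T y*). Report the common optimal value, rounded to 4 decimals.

The standard primal-dual pair for 'max c^T x s.t. A x <= b, x >= 0' is:
  Dual:  min b^T y  s.t.  A^T y >= c,  y >= 0.

So the dual LP is:
  minimize  7y1 + 10y2 + 35y3 + 13y4
  subject to:
    y1 + 4y3 + 4y4 >= 2
    y2 + y3 + 2y4 >= 2
    y1, y2, y3, y4 >= 0

Solving the primal: x* = (0, 6.5).
  primal value c^T x* = 13.
Solving the dual: y* = (0, 0, 0, 1).
  dual value b^T y* = 13.
Strong duality: c^T x* = b^T y*. Confirmed.

13


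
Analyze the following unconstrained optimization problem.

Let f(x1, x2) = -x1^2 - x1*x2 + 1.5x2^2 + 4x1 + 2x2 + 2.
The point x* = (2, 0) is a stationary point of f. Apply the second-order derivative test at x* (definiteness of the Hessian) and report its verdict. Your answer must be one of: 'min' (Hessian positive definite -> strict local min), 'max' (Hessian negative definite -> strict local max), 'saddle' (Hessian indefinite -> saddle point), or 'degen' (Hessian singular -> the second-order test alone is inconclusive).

Compute the Hessian H = grad^2 f:
  H = [[-2, -1], [-1, 3]]
Verify stationarity: grad f(x*) = H x* + g = (0, 0).
Eigenvalues of H: -2.1926, 3.1926.
Eigenvalues have mixed signs, so H is indefinite -> x* is a saddle point.

saddle


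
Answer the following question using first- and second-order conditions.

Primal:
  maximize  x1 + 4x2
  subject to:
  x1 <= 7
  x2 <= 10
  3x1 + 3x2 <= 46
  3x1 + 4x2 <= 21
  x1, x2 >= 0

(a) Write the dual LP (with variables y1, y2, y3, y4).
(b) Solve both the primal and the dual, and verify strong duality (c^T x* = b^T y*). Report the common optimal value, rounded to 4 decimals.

The standard primal-dual pair for 'max c^T x s.t. A x <= b, x >= 0' is:
  Dual:  min b^T y  s.t.  A^T y >= c,  y >= 0.

So the dual LP is:
  minimize  7y1 + 10y2 + 46y3 + 21y4
  subject to:
    y1 + 3y3 + 3y4 >= 1
    y2 + 3y3 + 4y4 >= 4
    y1, y2, y3, y4 >= 0

Solving the primal: x* = (0, 5.25).
  primal value c^T x* = 21.
Solving the dual: y* = (0, 0, 0, 1).
  dual value b^T y* = 21.
Strong duality: c^T x* = b^T y*. Confirmed.

21


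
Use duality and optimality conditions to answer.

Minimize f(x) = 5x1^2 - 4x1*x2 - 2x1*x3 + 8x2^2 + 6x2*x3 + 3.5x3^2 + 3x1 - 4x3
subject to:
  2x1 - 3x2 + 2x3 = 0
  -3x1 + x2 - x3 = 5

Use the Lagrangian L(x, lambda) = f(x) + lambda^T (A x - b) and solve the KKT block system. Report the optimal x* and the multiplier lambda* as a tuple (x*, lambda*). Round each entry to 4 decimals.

Form the Lagrangian:
  L(x, lambda) = (1/2) x^T Q x + c^T x + lambda^T (A x - b)
Stationarity (grad_x L = 0): Q x + c + A^T lambda = 0.
Primal feasibility: A x = b.

This gives the KKT block system:
  [ Q   A^T ] [ x     ]   [-c ]
  [ A    0  ] [ lambda ] = [ b ]

Solving the linear system:
  x*      = (-2.2448, -1.0209, 0.7134)
  lambda* = (-3.7164, -8.0746)
  f(x*)   = 15.3925

x* = (-2.2448, -1.0209, 0.7134), lambda* = (-3.7164, -8.0746)


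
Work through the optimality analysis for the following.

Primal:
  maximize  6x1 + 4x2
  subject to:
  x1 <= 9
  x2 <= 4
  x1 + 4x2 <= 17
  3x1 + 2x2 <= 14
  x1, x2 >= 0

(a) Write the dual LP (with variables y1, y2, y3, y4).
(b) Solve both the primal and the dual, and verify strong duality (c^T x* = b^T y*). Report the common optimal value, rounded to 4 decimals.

The standard primal-dual pair for 'max c^T x s.t. A x <= b, x >= 0' is:
  Dual:  min b^T y  s.t.  A^T y >= c,  y >= 0.

So the dual LP is:
  minimize  9y1 + 4y2 + 17y3 + 14y4
  subject to:
    y1 + y3 + 3y4 >= 6
    y2 + 4y3 + 2y4 >= 4
    y1, y2, y3, y4 >= 0

Solving the primal: x* = (4.6667, 0).
  primal value c^T x* = 28.
Solving the dual: y* = (0, 0, 0, 2).
  dual value b^T y* = 28.
Strong duality: c^T x* = b^T y*. Confirmed.

28


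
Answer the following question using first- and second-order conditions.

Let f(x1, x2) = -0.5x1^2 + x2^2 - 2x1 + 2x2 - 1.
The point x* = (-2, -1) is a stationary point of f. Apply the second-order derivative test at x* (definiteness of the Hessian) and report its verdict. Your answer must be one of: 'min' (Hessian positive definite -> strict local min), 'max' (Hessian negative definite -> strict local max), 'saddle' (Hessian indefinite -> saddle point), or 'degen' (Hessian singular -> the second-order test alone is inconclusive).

Compute the Hessian H = grad^2 f:
  H = [[-1, 0], [0, 2]]
Verify stationarity: grad f(x*) = H x* + g = (0, 0).
Eigenvalues of H: -1, 2.
Eigenvalues have mixed signs, so H is indefinite -> x* is a saddle point.

saddle


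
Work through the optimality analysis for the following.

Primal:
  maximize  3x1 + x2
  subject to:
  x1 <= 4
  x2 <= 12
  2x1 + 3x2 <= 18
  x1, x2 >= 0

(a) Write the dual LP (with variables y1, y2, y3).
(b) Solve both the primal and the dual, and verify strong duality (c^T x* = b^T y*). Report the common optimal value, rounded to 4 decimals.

The standard primal-dual pair for 'max c^T x s.t. A x <= b, x >= 0' is:
  Dual:  min b^T y  s.t.  A^T y >= c,  y >= 0.

So the dual LP is:
  minimize  4y1 + 12y2 + 18y3
  subject to:
    y1 + 2y3 >= 3
    y2 + 3y3 >= 1
    y1, y2, y3 >= 0

Solving the primal: x* = (4, 3.3333).
  primal value c^T x* = 15.3333.
Solving the dual: y* = (2.3333, 0, 0.3333).
  dual value b^T y* = 15.3333.
Strong duality: c^T x* = b^T y*. Confirmed.

15.3333


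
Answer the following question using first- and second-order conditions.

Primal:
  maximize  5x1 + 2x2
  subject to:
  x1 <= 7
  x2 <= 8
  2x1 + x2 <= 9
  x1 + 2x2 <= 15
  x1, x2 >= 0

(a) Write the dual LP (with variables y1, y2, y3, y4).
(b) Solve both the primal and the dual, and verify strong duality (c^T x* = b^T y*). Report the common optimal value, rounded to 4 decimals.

The standard primal-dual pair for 'max c^T x s.t. A x <= b, x >= 0' is:
  Dual:  min b^T y  s.t.  A^T y >= c,  y >= 0.

So the dual LP is:
  minimize  7y1 + 8y2 + 9y3 + 15y4
  subject to:
    y1 + 2y3 + y4 >= 5
    y2 + y3 + 2y4 >= 2
    y1, y2, y3, y4 >= 0

Solving the primal: x* = (4.5, 0).
  primal value c^T x* = 22.5.
Solving the dual: y* = (0, 0, 2.5, 0).
  dual value b^T y* = 22.5.
Strong duality: c^T x* = b^T y*. Confirmed.

22.5


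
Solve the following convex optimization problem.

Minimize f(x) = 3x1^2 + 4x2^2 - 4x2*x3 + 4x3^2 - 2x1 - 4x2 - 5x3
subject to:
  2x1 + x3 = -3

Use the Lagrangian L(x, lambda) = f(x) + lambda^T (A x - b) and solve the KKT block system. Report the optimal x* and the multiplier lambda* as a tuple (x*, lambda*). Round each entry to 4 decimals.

Form the Lagrangian:
  L(x, lambda) = (1/2) x^T Q x + c^T x + lambda^T (A x - b)
Stationarity (grad_x L = 0): Q x + c + A^T lambda = 0.
Primal feasibility: A x = b.

This gives the KKT block system:
  [ Q   A^T ] [ x     ]   [-c ]
  [ A    0  ] [ lambda ] = [ b ]

Solving the linear system:
  x*      = (-1.6, 0.6, 0.2)
  lambda* = (5.8)
  f(x*)   = 8.6

x* = (-1.6, 0.6, 0.2), lambda* = (5.8)


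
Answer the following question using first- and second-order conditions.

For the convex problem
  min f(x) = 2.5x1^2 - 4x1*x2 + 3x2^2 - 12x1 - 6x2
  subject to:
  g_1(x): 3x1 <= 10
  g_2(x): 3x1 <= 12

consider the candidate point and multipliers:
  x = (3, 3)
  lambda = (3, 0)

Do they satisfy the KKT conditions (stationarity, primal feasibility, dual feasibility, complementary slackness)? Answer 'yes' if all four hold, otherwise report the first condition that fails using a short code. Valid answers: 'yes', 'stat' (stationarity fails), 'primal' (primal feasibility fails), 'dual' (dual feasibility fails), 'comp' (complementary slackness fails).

Gradient of f: grad f(x) = Q x + c = (-9, 0)
Constraint values g_i(x) = a_i^T x - b_i:
  g_1((3, 3)) = -1
  g_2((3, 3)) = -3
Stationarity residual: grad f(x) + sum_i lambda_i a_i = (0, 0)
  -> stationarity OK
Primal feasibility (all g_i <= 0): OK
Dual feasibility (all lambda_i >= 0): OK
Complementary slackness (lambda_i * g_i(x) = 0 for all i): FAILS

Verdict: the first failing condition is complementary_slackness -> comp.

comp


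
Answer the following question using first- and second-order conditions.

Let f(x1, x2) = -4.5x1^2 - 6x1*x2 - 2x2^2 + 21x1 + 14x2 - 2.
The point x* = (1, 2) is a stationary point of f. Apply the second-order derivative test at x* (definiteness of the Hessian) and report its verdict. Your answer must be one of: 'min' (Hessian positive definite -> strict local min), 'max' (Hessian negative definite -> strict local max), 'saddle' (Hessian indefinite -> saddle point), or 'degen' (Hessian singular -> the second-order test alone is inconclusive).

Compute the Hessian H = grad^2 f:
  H = [[-9, -6], [-6, -4]]
Verify stationarity: grad f(x*) = H x* + g = (0, 0).
Eigenvalues of H: -13, 0.
H has a zero eigenvalue (singular; negative semidefinite but not definite), so H is neither positive definite, negative definite, nor indefinite. The second-order test alone is inconclusive -> degen.
(Indeed, f is constant along the null direction of H through x*, so x* is not a strict local extremum.)

degen


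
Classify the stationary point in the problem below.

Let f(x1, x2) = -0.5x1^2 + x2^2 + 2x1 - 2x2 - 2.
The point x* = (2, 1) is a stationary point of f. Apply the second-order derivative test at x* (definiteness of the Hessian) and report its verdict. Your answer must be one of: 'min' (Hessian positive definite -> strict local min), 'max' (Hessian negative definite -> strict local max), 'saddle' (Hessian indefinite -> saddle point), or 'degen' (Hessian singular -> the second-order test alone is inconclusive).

Compute the Hessian H = grad^2 f:
  H = [[-1, 0], [0, 2]]
Verify stationarity: grad f(x*) = H x* + g = (0, 0).
Eigenvalues of H: -1, 2.
Eigenvalues have mixed signs, so H is indefinite -> x* is a saddle point.

saddle


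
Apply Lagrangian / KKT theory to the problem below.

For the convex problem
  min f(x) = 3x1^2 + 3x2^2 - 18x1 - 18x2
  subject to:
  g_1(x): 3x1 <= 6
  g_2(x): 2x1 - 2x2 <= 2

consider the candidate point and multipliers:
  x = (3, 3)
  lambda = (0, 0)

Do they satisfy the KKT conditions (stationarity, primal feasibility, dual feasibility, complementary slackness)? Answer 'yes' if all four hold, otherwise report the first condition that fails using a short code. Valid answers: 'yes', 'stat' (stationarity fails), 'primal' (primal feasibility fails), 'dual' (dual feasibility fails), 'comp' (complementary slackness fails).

Gradient of f: grad f(x) = Q x + c = (0, 0)
Constraint values g_i(x) = a_i^T x - b_i:
  g_1((3, 3)) = 3
  g_2((3, 3)) = -2
Stationarity residual: grad f(x) + sum_i lambda_i a_i = (0, 0)
  -> stationarity OK
Primal feasibility (all g_i <= 0): FAILS
Dual feasibility (all lambda_i >= 0): OK
Complementary slackness (lambda_i * g_i(x) = 0 for all i): OK

Verdict: the first failing condition is primal_feasibility -> primal.

primal


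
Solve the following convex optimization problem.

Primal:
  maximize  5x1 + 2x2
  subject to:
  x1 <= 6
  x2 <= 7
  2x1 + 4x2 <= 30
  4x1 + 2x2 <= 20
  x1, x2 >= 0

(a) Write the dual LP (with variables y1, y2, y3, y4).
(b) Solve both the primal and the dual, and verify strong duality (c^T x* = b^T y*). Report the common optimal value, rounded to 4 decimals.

The standard primal-dual pair for 'max c^T x s.t. A x <= b, x >= 0' is:
  Dual:  min b^T y  s.t.  A^T y >= c,  y >= 0.

So the dual LP is:
  minimize  6y1 + 7y2 + 30y3 + 20y4
  subject to:
    y1 + 2y3 + 4y4 >= 5
    y2 + 4y3 + 2y4 >= 2
    y1, y2, y3, y4 >= 0

Solving the primal: x* = (5, 0).
  primal value c^T x* = 25.
Solving the dual: y* = (0, 0, 0, 1.25).
  dual value b^T y* = 25.
Strong duality: c^T x* = b^T y*. Confirmed.

25


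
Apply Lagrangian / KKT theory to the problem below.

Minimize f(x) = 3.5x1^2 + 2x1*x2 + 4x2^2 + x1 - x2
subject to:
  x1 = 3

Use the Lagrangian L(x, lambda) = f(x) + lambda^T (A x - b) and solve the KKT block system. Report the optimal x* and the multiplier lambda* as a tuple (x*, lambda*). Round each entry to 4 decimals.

Form the Lagrangian:
  L(x, lambda) = (1/2) x^T Q x + c^T x + lambda^T (A x - b)
Stationarity (grad_x L = 0): Q x + c + A^T lambda = 0.
Primal feasibility: A x = b.

This gives the KKT block system:
  [ Q   A^T ] [ x     ]   [-c ]
  [ A    0  ] [ lambda ] = [ b ]

Solving the linear system:
  x*      = (3, -0.625)
  lambda* = (-20.75)
  f(x*)   = 32.9375

x* = (3, -0.625), lambda* = (-20.75)


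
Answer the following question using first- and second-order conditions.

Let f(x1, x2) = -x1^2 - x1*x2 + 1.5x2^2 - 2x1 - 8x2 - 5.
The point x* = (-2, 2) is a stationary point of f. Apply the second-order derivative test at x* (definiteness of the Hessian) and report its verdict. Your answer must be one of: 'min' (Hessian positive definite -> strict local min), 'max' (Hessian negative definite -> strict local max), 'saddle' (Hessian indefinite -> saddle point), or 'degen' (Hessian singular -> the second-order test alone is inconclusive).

Compute the Hessian H = grad^2 f:
  H = [[-2, -1], [-1, 3]]
Verify stationarity: grad f(x*) = H x* + g = (0, 0).
Eigenvalues of H: -2.1926, 3.1926.
Eigenvalues have mixed signs, so H is indefinite -> x* is a saddle point.

saddle


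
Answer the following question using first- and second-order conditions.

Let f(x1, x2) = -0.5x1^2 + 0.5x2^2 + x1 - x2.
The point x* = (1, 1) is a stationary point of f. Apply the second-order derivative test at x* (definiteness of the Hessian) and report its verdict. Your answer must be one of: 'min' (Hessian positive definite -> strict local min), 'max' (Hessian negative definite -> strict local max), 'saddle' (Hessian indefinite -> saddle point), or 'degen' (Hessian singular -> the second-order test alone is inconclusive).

Compute the Hessian H = grad^2 f:
  H = [[-1, 0], [0, 1]]
Verify stationarity: grad f(x*) = H x* + g = (0, 0).
Eigenvalues of H: -1, 1.
Eigenvalues have mixed signs, so H is indefinite -> x* is a saddle point.

saddle


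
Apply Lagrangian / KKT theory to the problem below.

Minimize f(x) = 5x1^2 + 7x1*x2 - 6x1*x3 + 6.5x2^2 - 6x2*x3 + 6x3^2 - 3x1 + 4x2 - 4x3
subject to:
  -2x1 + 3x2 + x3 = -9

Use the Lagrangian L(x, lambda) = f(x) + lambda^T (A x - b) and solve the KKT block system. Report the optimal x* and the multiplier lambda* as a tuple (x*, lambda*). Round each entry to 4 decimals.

Form the Lagrangian:
  L(x, lambda) = (1/2) x^T Q x + c^T x + lambda^T (A x - b)
Stationarity (grad_x L = 0): Q x + c + A^T lambda = 0.
Primal feasibility: A x = b.

This gives the KKT block system:
  [ Q   A^T ] [ x     ]   [-c ]
  [ A    0  ] [ lambda ] = [ b ]

Solving the linear system:
  x*      = (2.1082, -1.7173, 0.3683)
  lambda* = (1.9257)
  f(x*)   = 1.332

x* = (2.1082, -1.7173, 0.3683), lambda* = (1.9257)


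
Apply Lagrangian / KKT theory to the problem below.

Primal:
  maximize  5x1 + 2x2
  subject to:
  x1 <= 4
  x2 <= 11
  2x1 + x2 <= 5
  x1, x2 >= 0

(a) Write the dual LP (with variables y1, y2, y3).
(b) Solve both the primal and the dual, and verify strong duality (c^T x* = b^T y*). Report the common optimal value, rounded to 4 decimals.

The standard primal-dual pair for 'max c^T x s.t. A x <= b, x >= 0' is:
  Dual:  min b^T y  s.t.  A^T y >= c,  y >= 0.

So the dual LP is:
  minimize  4y1 + 11y2 + 5y3
  subject to:
    y1 + 2y3 >= 5
    y2 + y3 >= 2
    y1, y2, y3 >= 0

Solving the primal: x* = (2.5, 0).
  primal value c^T x* = 12.5.
Solving the dual: y* = (0, 0, 2.5).
  dual value b^T y* = 12.5.
Strong duality: c^T x* = b^T y*. Confirmed.

12.5


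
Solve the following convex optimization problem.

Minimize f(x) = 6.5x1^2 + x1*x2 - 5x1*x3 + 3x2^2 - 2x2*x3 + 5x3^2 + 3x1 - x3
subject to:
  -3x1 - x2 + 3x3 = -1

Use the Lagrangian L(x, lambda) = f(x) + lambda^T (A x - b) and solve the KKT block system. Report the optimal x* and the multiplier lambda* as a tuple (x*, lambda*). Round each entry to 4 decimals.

Form the Lagrangian:
  L(x, lambda) = (1/2) x^T Q x + c^T x + lambda^T (A x - b)
Stationarity (grad_x L = 0): Q x + c + A^T lambda = 0.
Primal feasibility: A x = b.

This gives the KKT block system:
  [ Q   A^T ] [ x     ]   [-c ]
  [ A    0  ] [ lambda ] = [ b ]

Solving the linear system:
  x*      = (-0.0327, 0.1384, -0.3199)
  lambda* = (1.4375)
  f(x*)   = 0.8296

x* = (-0.0327, 0.1384, -0.3199), lambda* = (1.4375)


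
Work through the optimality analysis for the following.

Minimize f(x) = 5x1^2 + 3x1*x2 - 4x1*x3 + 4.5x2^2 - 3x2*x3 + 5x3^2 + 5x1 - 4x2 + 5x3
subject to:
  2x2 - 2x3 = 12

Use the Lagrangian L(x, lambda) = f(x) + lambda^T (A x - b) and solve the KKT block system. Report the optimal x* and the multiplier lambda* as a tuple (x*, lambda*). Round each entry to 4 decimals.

Form the Lagrangian:
  L(x, lambda) = (1/2) x^T Q x + c^T x + lambda^T (A x - b)
Stationarity (grad_x L = 0): Q x + c + A^T lambda = 0.
Primal feasibility: A x = b.

This gives the KKT block system:
  [ Q   A^T ] [ x     ]   [-c ]
  [ A    0  ] [ lambda ] = [ b ]

Solving the linear system:
  x*      = (-2.6047, 2.9535, -3.0465)
  lambda* = (-11.9535)
  f(x*)   = 51.686

x* = (-2.6047, 2.9535, -3.0465), lambda* = (-11.9535)


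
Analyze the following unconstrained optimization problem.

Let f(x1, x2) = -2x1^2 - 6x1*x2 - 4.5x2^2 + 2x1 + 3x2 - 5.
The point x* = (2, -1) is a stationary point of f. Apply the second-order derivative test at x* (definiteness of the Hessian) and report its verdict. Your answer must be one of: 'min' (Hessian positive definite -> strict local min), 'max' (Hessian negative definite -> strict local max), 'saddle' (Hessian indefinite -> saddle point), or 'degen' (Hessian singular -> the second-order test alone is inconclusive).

Compute the Hessian H = grad^2 f:
  H = [[-4, -6], [-6, -9]]
Verify stationarity: grad f(x*) = H x* + g = (0, 0).
Eigenvalues of H: -13, 0.
H has a zero eigenvalue (singular; negative semidefinite but not definite), so H is neither positive definite, negative definite, nor indefinite. The second-order test alone is inconclusive -> degen.
(Indeed, f is constant along the null direction of H through x*, so x* is not a strict local extremum.)

degen
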